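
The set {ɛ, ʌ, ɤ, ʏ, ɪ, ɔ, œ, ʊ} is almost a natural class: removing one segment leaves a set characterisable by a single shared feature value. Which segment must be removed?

/œ, ʊ, ɪ, ɔ, ʌ, ɛ, ʏ/ are all [-tense], but /ɤ/ (mid back unrounded tense vowel) is [+tense]. No other single segment can be removed to leave a set sharing one feature value that the removed segment lacks, so /ɤ/ is the odd one out.

ɤ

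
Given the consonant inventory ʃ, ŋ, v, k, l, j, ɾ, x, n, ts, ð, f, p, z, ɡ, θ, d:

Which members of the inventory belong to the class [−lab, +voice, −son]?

Checking each segment against [−labial], [+voice], [−sonorant]: /ð/ (voiced dental fricative), /z/ (voiced alveolar fricative), /ɡ/ (voiced velar stop), /d/ (voiced alveolar stop) satisfy every feature; every other segment in the inventory fails at least one.

ð, z, ɡ, d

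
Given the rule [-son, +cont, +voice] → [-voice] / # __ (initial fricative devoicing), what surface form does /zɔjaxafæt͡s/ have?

[sɔjaxafæt͡s]

Only the initial segment /z/ is both word-initial and matches the structural description. It is a voiced alveolar fricative, so [-son, +cont, +voice] holds; changing it to [-voice] with all other features held fixed yields /s/ (voiceless alveolar fricative). No other segment meets both the structural description and the environment, so the output is [sɔjaxafæt͡s].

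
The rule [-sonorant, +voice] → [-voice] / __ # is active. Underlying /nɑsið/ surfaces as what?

[nɑsiθ]

Only the final segment /ð/ is both word-final and matches the structural description. It is a voiced dental fricative, so [-sonorant, +voice] holds; changing it to [-voice] with all other features held fixed yields /θ/ (voiceless dental fricative). No other segment meets both the structural description and the environment, so the output is [nɑsiθ].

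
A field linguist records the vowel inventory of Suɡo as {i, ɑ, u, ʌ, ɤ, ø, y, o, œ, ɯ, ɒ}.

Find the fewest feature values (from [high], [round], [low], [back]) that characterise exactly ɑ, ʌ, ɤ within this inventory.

[−high, −round]

Every target segment is [−high], [−round]; each remaining inventory member fails at least one of these. Each conjunct is needed — [−round] alone would also admit /i, ɯ/; [−high] alone would also admit /ø, o, œ, ɒ/ — and no other single listed feature has exactly this extension, so two is the minimum.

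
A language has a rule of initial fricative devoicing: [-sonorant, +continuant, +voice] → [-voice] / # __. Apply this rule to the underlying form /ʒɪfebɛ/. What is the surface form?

[ʃɪfebɛ]

Only the initial segment /ʒ/ is both word-initial and matches the structural description. It is a voiced postalveolar fricative, so [-sonorant, +continuant, +voice] holds; changing it to [-voice] with all other features held fixed yields /ʃ/ (voiceless postalveolar fricative). No other segment meets both the structural description and the environment, so the output is [ʃɪfebɛ].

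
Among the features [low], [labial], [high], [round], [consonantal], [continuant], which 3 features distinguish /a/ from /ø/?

[labial], [round], [low]

The two segments share [−high], [−consonantal], [+continuant]. The only features from the list on which they differ: /a/ is [−labial] while /ø/ is [+labial]; /a/ is [−round] while /ø/ is [+round]; /a/ is [+low] while /ø/ is [−low].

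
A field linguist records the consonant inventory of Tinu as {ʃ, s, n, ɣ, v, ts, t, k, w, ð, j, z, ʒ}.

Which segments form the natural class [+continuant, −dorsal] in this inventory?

ʃ, s, v, ð, z, ʒ

The [+continuant] segments are /ʃ, s, ɣ, v, w, ð, j, z, ʒ/.
Then [−dorsal] leaves /ʃ, s, v, ð, z, ʒ/.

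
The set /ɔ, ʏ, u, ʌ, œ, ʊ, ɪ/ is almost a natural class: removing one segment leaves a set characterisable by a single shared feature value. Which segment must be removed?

[tense] groups all but one: /ɪ, ʊ, ɔ, œ, ʏ, ʌ/ share [-tense] while /u/ (high back rounded tense vowel) alone is [+tense]. Removing any other segment would not leave a single-feature class that excludes it.

u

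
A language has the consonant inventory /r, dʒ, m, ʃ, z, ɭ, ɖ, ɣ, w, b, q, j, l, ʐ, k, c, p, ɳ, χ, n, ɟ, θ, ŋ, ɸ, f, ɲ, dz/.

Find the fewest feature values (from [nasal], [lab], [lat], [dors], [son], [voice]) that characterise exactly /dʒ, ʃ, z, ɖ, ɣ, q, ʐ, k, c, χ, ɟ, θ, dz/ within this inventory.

[−son, −lab]

The class [−sonorant], [−labial] has exactly /dʒ, ʃ, z, ɖ, ɣ, q, ʐ, k, c, χ, ɟ, θ, dz/ as its extension in this inventory. No smaller conjunction from the listed features achieves this: [−labial] alone would also admit /r, ɭ, j, l, …/; [−sonorant] alone would also admit /b, p, ɸ, f/; and checking the remaining single features turns up none with this extension.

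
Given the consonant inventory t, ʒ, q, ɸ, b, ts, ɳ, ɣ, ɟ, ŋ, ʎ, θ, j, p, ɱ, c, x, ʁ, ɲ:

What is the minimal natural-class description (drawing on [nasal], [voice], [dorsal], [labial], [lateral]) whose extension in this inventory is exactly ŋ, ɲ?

Every target segment is [+nasal], [+dorsal]; each remaining inventory member fails at least one of these. Each conjunct is needed — [+dorsal] alone would also admit /q, ɣ, ɟ, ʎ, …/; [+nasal] alone would also admit /ɳ, ɱ/ — and no other single listed feature has exactly this extension, so two is the minimum.

[+nasal, +dorsal]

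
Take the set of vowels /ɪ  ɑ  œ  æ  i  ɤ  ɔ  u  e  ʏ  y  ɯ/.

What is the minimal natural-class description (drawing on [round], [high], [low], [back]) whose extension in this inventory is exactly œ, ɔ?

[−high, +round]

The class [−high], [+round] has exactly /œ, ɔ/ as its extension in this inventory. No smaller conjunction from the listed features achieves this: [+round] alone would also admit /u, ʏ, y/; [−high] alone would also admit /ɑ, æ, ɤ, e/; and checking the remaining single features turns up none with this extension.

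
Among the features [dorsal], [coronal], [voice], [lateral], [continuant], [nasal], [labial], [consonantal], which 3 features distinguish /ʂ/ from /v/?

The two segments share [−dorsal], [−lateral], [+continuant], [−nasal], [+consonantal]. The only features from the list on which they differ: /ʂ/ is [−voice] while /v/ is [+voice]; /ʂ/ is [−labial] while /v/ is [+labial]; /ʂ/ is [+coronal] while /v/ is [−coronal].

[voice], [labial], [coronal]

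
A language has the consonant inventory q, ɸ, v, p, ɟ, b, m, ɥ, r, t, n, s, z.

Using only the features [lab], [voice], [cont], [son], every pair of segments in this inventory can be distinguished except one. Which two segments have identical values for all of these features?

q, t

Both /q/ and /t/ are [−labial], [−voice], [−continuant], [−sonorant]. Since the list omits [coronal] and [dorsal] — which do distinguish the voiceless uvular stop from the voiceless alveolar stop — this pair collapses; all other pairs remain distinct.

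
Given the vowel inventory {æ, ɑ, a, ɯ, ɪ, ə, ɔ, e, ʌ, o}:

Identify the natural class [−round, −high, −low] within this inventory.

First, the [−round] segments are /æ, ɑ, a, ɯ, ɪ, ə, e, ʌ/.
Within that set, [−high] gives /æ, ɑ, a, ə, e, ʌ/.
Then [−low] leaves /ə, e, ʌ/.

ə, e, ʌ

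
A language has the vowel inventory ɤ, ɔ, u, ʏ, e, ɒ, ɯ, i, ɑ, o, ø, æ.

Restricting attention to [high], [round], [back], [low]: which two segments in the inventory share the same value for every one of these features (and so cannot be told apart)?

/o/ (mid back rounded tense vowel) and /ɔ/ (mid back rounded lax vowel) are both [−high], [+round], [+back], [−low], so none of the listed features separates them. (They do differ in [tense], which is not among the given features.) Every other pair in the inventory differs on at least one listed feature.

o, ɔ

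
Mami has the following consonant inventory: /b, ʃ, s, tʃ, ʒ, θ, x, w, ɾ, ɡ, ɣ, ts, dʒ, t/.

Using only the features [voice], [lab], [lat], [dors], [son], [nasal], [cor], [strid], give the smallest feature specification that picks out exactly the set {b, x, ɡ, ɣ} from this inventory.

The class [−sonorant], [−coronal] has exactly /b, x, ɡ, ɣ/ as its extension in this inventory. No smaller conjunction from the listed features achieves this: [−coronal] alone would also admit /w/; [−sonorant] alone would also admit /ʃ, s, tʃ, ʒ, …/; and checking the remaining single features turns up none with this extension.

[−son, −cor]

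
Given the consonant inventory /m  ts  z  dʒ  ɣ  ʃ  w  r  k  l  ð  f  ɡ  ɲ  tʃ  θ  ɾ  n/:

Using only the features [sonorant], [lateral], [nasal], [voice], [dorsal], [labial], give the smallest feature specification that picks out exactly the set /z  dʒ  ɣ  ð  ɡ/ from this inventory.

/z, dʒ, ɣ, ð, ɡ/ are all [−sonorant], [+voice], and no other segment in the inventory matches both values. Dropping any one of them over-generates: [+voice] alone would also admit /m, w, r, l, …/; [−sonorant] alone would also admit /ts, ʃ, k, f, …/. No other single listed feature picks out exactly this set either, so fewer than two features will not do.

[−sonorant, +voice]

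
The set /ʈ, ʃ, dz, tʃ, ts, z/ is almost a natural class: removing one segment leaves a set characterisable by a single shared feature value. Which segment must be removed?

[strident] groups all but one: /dz, ts, tʃ, z, ʃ/ share [+strident] while /ʈ/ (voiceless retroflex stop) alone is [-strident]. Removing any other segment would not leave a single-feature class that excludes it.

ʈ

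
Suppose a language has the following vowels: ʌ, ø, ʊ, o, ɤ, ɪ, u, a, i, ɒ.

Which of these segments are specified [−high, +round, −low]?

Checking each segment against [−high], [+round], [−low]: /ø/ (mid front rounded tense vowel), /o/ (mid back rounded tense vowel) satisfy every feature; every other segment in the inventory fails at least one.

ø, o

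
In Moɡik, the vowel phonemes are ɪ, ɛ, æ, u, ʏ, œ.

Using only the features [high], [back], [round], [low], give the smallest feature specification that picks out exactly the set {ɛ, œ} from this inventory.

/ɛ, œ/ are all [-high], [-low], and no other segment in the inventory matches both values. Dropping any one of them over-generates: [-low] alone would also admit /ɪ, u, ʏ/; [-high] alone would also admit /æ/. No other single listed feature picks out exactly this set either, so fewer than two features will not do.

[-high, -low]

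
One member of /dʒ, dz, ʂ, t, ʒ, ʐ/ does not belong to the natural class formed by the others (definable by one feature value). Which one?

t

The remaining segments after removing /t/ share [+strident]; /t/ (voiceless alveolar stop) is [-strident]. For every other candidate removal, the leftover set fails to share any single feature value that the removed segment lacks.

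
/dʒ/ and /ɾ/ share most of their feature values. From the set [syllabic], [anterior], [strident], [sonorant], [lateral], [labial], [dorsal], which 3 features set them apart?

/dʒ/ is the voiced postalveolar affricate and /ɾ/ is the alveolar tap. Both are [−syllabic], [−lateral], [−labial], [−dorsal]. /dʒ/ is [−sonorant] while /ɾ/ is [+sonorant]; /dʒ/ is [+strident] while /ɾ/ is [−strident]; /dʒ/ is [−anterior] while /ɾ/ is [+anterior], so the distinguishing features are [sonorant], [strident], [anterior].

[sonorant], [strident], [anterior]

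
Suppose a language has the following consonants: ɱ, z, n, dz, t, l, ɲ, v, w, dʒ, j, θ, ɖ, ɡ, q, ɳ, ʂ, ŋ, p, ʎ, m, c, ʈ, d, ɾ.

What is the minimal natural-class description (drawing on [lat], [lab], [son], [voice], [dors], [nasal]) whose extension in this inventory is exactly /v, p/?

Every target segment is [-sonorant], [+labial]; each remaining inventory member fails at least one of these. Each conjunct is needed — [+labial] alone would also admit /ɱ, w, m/; [-sonorant] alone would also admit /z, dz, t, dʒ, …/ — and no other single listed feature has exactly this extension, so two is the minimum.

[-son, +lab]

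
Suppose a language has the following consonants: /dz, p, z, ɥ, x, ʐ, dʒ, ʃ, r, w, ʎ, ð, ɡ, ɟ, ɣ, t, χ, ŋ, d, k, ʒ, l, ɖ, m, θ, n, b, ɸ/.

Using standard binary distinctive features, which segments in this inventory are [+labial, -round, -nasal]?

Among the inventory, the [+labial] segments are /p, ɥ, w, m, b, ɸ/.
Intersecting with [-round] gives /p, m, b, ɸ/.
Within that set, [-nasal] leaves /p, b, ɸ/.

p, b, ɸ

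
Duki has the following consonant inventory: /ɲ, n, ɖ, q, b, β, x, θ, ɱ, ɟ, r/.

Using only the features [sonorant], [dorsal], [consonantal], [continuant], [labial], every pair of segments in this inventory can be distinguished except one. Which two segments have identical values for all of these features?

q, ɟ

Both /q/ and /ɟ/ are [−sonorant], [+dorsal], [+consonantal], [−continuant], [−labial]. Since the list omits [voice], [high] and [back] — which do distinguish the voiceless uvular stop from the voiced palatal stop — this pair collapses; all other pairs remain distinct.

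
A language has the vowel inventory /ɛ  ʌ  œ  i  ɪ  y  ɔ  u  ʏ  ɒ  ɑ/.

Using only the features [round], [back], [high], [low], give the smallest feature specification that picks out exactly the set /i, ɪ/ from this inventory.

[+high, −round]

The class [+high], [−round] has exactly /i, ɪ/ as its extension in this inventory. No smaller conjunction from the listed features achieves this: [−round] alone would also admit /ɛ, ʌ, ɑ/; [+high] alone would also admit /y, u, ʏ/; and checking the remaining single features turns up none with this extension.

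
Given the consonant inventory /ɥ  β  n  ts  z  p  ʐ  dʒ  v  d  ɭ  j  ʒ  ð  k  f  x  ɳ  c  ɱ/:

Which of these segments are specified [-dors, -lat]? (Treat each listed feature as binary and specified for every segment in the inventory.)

Checking each segment against [-dorsal], [-lateral]: /β/ (voiced bilabial fricative), /n/ (alveolar nasal), /ts/ (voiceless alveolar affricate), /z/ (voiced alveolar fricative), /p/ (voiceless bilabial stop), /ʐ/ (voiced retroflex fricative), among others, satisfy every feature; every other segment in the inventory fails at least one.

β, n, ts, z, p, ʐ, dʒ, v, d, ʒ, ð, f, ɳ, ɱ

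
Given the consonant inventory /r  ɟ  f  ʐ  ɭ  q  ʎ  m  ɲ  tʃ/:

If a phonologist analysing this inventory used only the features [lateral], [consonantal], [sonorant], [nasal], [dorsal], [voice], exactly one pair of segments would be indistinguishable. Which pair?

tʃ, f

On the given features, /tʃ/ and /f/ have an identical profile: [-lateral], [+consonantal], [-sonorant], [-nasal], [-dorsal], [-voice]. No other two segments in the inventory coincide on all 6 features. (They do differ in [continuant], [labial] and [coronal], which are not among the given features.)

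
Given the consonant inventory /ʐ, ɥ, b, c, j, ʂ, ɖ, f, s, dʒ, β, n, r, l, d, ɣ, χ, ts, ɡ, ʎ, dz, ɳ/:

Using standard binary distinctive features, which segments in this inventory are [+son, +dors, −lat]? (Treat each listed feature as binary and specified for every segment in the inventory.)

Checking each segment against [+sonorant], [+dorsal], [−lateral]: /ɥ/ (labial-palatal glide), /j/ (palatal glide) satisfy every feature; every other segment in the inventory fails at least one.

ɥ, j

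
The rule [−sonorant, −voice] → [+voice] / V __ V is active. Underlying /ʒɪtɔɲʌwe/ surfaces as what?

[ʒɪdɔɲʌwe]

The only segment in the rule's environment that also matches [−sonorant, −voice] is /t/. Applying [+voice] turns the voiceless alveolar stop into /d/ (voiced alveolar stop), giving [ʒɪdɔɲʌwe].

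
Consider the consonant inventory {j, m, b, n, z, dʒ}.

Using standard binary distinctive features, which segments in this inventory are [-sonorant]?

b, z, dʒ

The feature [sonorant] marks segments produced without turbulent airflow (nasals, liquids, glides, vowels). In this inventory /b, z, dʒ/ lack that property, so they are [-sonorant]; /j, m, n/ are [+sonorant].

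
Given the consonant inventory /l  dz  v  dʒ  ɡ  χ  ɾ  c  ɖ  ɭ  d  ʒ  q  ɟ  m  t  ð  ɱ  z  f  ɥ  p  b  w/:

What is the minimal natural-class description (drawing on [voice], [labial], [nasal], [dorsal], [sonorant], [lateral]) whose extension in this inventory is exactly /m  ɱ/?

Every target segment is [+nasal] and no other inventory member is, so one feature is enough.

[+nasal]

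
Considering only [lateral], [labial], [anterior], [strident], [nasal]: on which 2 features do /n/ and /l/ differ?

[nasal], [lateral]

/n/ is the alveolar nasal and /l/ is the alveolar lateral approximant. Both are [−labial], [+anterior], [−strident]. /n/ is [+nasal] while /l/ is [−nasal]; /n/ is [−lateral] while /l/ is [+lateral], so the distinguishing features are [nasal], [lateral].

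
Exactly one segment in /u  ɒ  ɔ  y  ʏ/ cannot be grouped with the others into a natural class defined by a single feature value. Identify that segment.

The remaining segments after removing /ɒ/ share [−low]; /ɒ/ (low back rounded vowel) is [+low]. For every other candidate removal, the leftover set fails to share any single feature value that the removed segment lacks.

ɒ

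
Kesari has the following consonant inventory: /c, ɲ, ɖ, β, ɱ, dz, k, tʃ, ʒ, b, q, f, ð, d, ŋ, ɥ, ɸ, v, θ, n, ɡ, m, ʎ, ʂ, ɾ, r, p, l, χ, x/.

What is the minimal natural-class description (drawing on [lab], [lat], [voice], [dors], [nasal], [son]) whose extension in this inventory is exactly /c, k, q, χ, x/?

The class [-voice], [+dorsal] has exactly /c, k, q, χ, x/ as its extension in this inventory. No smaller conjunction from the listed features achieves this: [+dorsal] alone would also admit /ɲ, ŋ, ɥ, ɡ, …/; [-voice] alone would also admit /tʃ, f, ɸ, θ, …/; and checking the remaining single features turns up none with this extension.

[-voice, +dors]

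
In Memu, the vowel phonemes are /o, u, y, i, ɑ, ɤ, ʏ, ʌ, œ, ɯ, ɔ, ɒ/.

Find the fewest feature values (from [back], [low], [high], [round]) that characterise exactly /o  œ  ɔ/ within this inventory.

[-high, -low, +round]

/o, œ, ɔ/ are all [-high], [-low], [+round], and no other segment in the inventory matches all three values. Dropping any one of them over-generates: [-low, +round] alone would also admit /u, y, ʏ/; [-high, +round] alone would also admit /ɒ/; [-high, -low] alone would also admit /ɤ, ʌ/. No other combination of two listed features picks out exactly this set either, so fewer than three features will not do.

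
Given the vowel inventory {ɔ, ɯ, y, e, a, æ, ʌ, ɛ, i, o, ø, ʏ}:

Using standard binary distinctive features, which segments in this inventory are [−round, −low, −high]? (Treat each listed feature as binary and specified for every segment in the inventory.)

e, ʌ, ɛ

Eliminate segments failing any feature: /ɔ, y, o, ø, ʏ/ are [+round]; /ɯ, i/ are [+high]; /a, æ/ are [+low]. The remaining /e, ʌ, ɛ/ satisfy [−round], [−low], [−high].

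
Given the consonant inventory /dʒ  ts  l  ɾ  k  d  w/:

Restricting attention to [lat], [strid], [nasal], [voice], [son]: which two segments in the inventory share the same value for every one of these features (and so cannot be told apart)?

On the given features, /w/ and /ɾ/ have an identical profile: [-lateral], [-strident], [-nasal], [+voice], [+sonorant]. No other two segments in the inventory coincide on all 5 features. (They do differ in [labial], [round], [coronal] and [dorsal], which are not among the given features.)

w, ɾ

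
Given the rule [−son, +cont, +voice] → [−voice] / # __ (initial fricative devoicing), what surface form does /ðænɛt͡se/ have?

[θænɛt͡se]

The only segment in the rule's environment that also matches [−son, +cont, +voice] is /ð/. Applying [−voice] turns the voiced dental fricative into /θ/ (voiceless dental fricative), giving [θænɛt͡se].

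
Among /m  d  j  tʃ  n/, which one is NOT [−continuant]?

j

Every segment except /j/ is [−continuant]. /j/ (palatal glide) is [+continuant], so it is the exception.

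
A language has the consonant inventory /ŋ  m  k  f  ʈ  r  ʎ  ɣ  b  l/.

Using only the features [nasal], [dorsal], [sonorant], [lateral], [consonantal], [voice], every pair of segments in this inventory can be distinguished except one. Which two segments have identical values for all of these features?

f, ʈ

Both /f/ and /ʈ/ are [-nasal], [-dorsal], [-sonorant], [-lateral], [+consonantal], [-voice]. Since the list omits [continuant], [labial] and [coronal] — which do distinguish the voiceless labiodental fricative from the voiceless retroflex stop — this pair collapses; all other pairs remain distinct.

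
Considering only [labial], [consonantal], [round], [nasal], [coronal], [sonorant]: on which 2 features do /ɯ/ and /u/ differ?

/ɯ/ is the high back unrounded vowel and /u/ is the high back rounded tense vowel. Both are [-consonantal], [-nasal], [-coronal], [+sonorant]. /ɯ/ is [-labial] while /u/ is [+labial]; /ɯ/ is [-round] while /u/ is [+round], so the distinguishing features are [labial], [round].

[labial], [round]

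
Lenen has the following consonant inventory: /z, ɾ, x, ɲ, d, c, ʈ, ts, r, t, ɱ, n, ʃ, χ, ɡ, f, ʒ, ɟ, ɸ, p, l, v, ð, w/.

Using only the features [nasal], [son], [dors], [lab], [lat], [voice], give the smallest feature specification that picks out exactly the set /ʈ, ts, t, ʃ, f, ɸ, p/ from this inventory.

[−voice, −dors]

The class [−voice], [−dorsal] has exactly /ʈ, ts, t, ʃ, f, ɸ, p/ as its extension in this inventory. No smaller conjunction from the listed features achieves this: [−dorsal] alone would also admit /z, ɾ, d, r, …/; [−voice] alone would also admit /x, c, χ/; and checking the remaining single features turns up none with this extension.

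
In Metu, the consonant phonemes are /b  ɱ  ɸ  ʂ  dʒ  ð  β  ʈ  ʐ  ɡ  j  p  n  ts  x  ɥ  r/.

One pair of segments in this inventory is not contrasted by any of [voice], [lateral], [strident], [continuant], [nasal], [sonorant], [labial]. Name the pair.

j, r

/j/ (palatal glide) and /r/ (alveolar trill) are both [+voice], [−lateral], [−strident], [+continuant], [−nasal], [+sonorant], [−labial], so none of the listed features separates them. (They do differ in [dorsal], which is not among the given features.) Every other pair in the inventory differs on at least one listed feature.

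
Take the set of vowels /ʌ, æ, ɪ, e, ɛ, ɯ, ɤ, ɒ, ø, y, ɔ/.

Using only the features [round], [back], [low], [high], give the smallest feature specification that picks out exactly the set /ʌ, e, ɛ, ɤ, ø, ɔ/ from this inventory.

Every target segment is [-high], [-low]; each remaining inventory member fails at least one of these. Each conjunct is needed — [-low] alone would also admit /ɪ, ɯ, y/; [-high] alone would also admit /æ, ɒ/ — and no other single listed feature has exactly this extension, so two is the minimum.

[-high, -low]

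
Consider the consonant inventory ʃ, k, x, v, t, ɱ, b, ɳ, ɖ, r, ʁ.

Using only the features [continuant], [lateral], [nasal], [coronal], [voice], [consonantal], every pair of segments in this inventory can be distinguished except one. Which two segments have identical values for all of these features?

/ʁ/ (voiced uvular fricative) and /v/ (voiced labiodental fricative) are both [+continuant], [−lateral], [−nasal], [−coronal], [+voice], [+consonantal], so none of the listed features separates them. (They do differ in [labial] and [dorsal], which are not among the given features.) Every other pair in the inventory differs on at least one listed feature.

ʁ, v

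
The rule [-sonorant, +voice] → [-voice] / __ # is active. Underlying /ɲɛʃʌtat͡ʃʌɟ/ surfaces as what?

The only segment in the rule's environment that also matches [-sonorant, +voice] is /ɟ/. Applying [-voice] turns the voiced palatal stop into /c/ (voiceless palatal stop), giving [ɲɛʃʌtat͡ʃʌc].

[ɲɛʃʌtat͡ʃʌc]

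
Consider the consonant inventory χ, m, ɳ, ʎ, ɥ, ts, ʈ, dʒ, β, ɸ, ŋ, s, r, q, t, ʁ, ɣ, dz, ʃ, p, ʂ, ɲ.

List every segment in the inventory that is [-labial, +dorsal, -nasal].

Eliminate segments failing any feature: /m, ɥ, β, ɸ, p/ are [+labial]; /ɳ, ts, ʈ, dʒ, s, r, t, dz, ʃ, ʂ/ are [-dorsal]; /ŋ, ɲ/ are [+nasal]. The remaining /χ, ʎ, q, ʁ, ɣ/ satisfy [-labial], [+dorsal], [-nasal].

χ, ʎ, q, ʁ, ɣ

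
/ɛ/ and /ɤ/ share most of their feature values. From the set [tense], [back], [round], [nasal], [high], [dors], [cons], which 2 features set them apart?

The two segments share [−round], [−nasal], [−high], [+dorsal], [−consonantal]. The only features from the list on which they differ: /ɛ/ is [−back] while /ɤ/ is [+back]; /ɛ/ is [−tense] while /ɤ/ is [+tense].

[back], [tense]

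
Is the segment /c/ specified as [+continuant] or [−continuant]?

As the voiceless palatal stop, /c/ is [−continuant].

[−continuant]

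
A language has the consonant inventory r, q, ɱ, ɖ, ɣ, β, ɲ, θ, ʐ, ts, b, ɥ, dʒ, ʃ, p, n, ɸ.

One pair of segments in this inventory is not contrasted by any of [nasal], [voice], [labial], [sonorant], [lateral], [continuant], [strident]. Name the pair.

n, ɲ

On the given features, /n/ and /ɲ/ have an identical profile: [+nasal], [+voice], [-labial], [+sonorant], [-lateral], [-continuant], [-strident]. No other two segments in the inventory coincide on all 7 features. (They do differ in [dorsal], which is not among the given features.)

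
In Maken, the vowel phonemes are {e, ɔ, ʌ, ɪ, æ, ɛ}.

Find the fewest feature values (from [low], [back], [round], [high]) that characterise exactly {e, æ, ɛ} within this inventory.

Every target segment is [−high], [−back]; each remaining inventory member fails at least one of these. Each conjunct is needed — [−back] alone would also admit /ɪ/; [−high] alone would also admit /ɔ, ʌ/ — and no other single listed feature has exactly this extension, so two is the minimum.

[−high, −back]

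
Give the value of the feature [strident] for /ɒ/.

[-strident]

As the low back rounded vowel, /ɒ/ is [-strident].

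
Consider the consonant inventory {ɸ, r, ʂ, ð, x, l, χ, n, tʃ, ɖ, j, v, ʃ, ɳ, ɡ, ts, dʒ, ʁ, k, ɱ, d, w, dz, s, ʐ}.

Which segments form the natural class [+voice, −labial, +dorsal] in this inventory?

j, ɡ, ʁ

Eliminate segments failing any feature: /ɸ, ʂ, x, χ, tʃ, ʃ, ts, k, s/ are [−voice]; /r, ð, l, n, ɖ, ɳ, dʒ, d, dz, ʐ/ are [−dorsal]; /v, ɱ, w/ are [+labial]. The remaining /j, ɡ, ʁ/ satisfy [+voice], [−labial], [+dorsal].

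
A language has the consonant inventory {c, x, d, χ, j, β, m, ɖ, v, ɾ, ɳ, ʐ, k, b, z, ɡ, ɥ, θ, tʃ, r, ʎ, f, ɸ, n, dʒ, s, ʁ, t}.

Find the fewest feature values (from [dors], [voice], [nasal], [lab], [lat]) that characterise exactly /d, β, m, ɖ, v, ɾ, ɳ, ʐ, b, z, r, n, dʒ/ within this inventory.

[+voice, -dors]

Every target segment is [+voice], [-dorsal]; each remaining inventory member fails at least one of these. Each conjunct is needed — [-dorsal] alone would also admit /θ, tʃ, f, ɸ, …/; [+voice] alone would also admit /j, ɡ, ɥ, ʎ, …/ — and no other single listed feature has exactly this extension, so two is the minimum.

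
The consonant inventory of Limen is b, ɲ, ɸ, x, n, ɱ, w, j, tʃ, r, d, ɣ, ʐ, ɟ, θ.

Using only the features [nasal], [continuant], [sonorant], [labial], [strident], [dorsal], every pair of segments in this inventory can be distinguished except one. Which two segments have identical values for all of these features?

x, ɣ

On the given features, /x/ and /ɣ/ have an identical profile: [-nasal], [+continuant], [-sonorant], [-labial], [-strident], [+dorsal]. No other two segments in the inventory coincide on all 6 features. (They do differ in [voice], which is not among the given features.)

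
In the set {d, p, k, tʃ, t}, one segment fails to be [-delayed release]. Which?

/p, t, k, d/ are all [-delayed release]; /tʃ/ (voiceless postalveolar affricate) is [+delayed release].

tʃ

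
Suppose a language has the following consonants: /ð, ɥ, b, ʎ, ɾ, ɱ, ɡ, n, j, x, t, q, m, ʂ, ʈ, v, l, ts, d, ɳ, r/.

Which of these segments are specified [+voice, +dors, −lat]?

ɥ, ɡ, j

Checking each segment against [+voice], [+dorsal], [−lateral]: /ɥ/ (labial-palatal glide), /ɡ/ (voiced velar stop), /j/ (palatal glide) satisfy every feature; every other segment in the inventory fails at least one.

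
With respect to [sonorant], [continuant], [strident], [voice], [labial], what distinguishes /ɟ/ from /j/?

The two segments share [−strident], [+voice], [−labial]. The only features from the list on which they differ: /ɟ/ is [−sonorant] while /j/ is [+sonorant]; /ɟ/ is [−continuant] while /j/ is [+continuant].

[sonorant], [continuant]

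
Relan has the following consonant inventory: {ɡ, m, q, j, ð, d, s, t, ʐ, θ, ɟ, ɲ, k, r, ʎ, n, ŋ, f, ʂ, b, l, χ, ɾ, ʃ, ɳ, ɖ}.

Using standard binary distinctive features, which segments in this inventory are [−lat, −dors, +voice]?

m, ð, d, ʐ, r, n, b, ɾ, ɳ, ɖ

Checking each segment against [−lateral], [−dorsal], [+voice]: /m/ (bilabial nasal), /ð/ (voiced dental fricative), /d/ (voiced alveolar stop), /ʐ/ (voiced retroflex fricative), /r/ (alveolar trill), /n/ (alveolar nasal), among others, satisfy every feature; every other segment in the inventory fails at least one.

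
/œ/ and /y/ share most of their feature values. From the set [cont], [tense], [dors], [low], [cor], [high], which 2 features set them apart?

The two segments share [+continuant], [+dorsal], [−low], [−coronal]. The only features from the list on which they differ: /œ/ is [−high] while /y/ is [+high]; /œ/ is [−tense] while /y/ is [+tense].

[high], [tense]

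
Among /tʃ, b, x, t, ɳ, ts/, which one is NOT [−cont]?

x

/x/ is the voiceless velar fricative, which is [+continuant]; the rest — /ts, t, tʃ, b, ɳ/ — are [−continuant].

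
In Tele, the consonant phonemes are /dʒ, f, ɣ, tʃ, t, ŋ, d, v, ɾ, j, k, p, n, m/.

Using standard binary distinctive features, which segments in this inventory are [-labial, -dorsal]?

dʒ, tʃ, t, d, ɾ, n

Eliminate segments failing any feature: /f, v, p, m/ are [+labial]; /ɣ, ŋ, j, k/ are [+dorsal]. The remaining /dʒ, tʃ, t, d, ɾ, n/ satisfy [-labial], [-dorsal].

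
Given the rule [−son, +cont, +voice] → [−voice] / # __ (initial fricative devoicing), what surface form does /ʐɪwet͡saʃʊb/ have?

Only the initial segment /ʐ/ is both word-initial and matches the structural description. It is a voiced retroflex fricative, so [−son, +cont, +voice] holds; changing it to [−voice] with all other features held fixed yields /ʂ/ (voiceless retroflex fricative). No other segment meets both the structural description and the environment, so the output is [ʂɪwet͡saʃʊb].

[ʂɪwet͡saʃʊb]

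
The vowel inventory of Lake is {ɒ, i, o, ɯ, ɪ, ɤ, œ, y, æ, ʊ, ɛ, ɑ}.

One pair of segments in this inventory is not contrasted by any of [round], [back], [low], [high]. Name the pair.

i, ɪ

/i/ (high front unrounded tense vowel) and /ɪ/ (high front unrounded lax vowel) are both [−round], [−back], [−low], [+high], so none of the listed features separates them. (They do differ in [tense], which is not among the given features.) Every other pair in the inventory differs on at least one listed feature.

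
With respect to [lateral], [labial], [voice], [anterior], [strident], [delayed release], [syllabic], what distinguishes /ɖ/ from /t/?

The two segments share [−lateral], [−labial], [−strident], [−delayed release], [−syllabic]. The only features from the list on which they differ: /ɖ/ is [+voice] while /t/ is [−voice]; /ɖ/ is [−anterior] while /t/ is [+anterior].

[voice], [anterior]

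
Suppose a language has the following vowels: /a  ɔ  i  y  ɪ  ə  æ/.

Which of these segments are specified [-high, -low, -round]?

ə

First, the [-high] segments are /a, ɔ, ə, æ/.
Within that set, [-low] gives /ɔ, ə/.
Among these, [-round] leaves /ə/.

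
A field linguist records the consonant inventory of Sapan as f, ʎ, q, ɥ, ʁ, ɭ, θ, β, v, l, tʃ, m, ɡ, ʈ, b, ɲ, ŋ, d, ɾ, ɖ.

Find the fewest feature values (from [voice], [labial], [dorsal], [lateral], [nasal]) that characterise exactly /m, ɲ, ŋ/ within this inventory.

The target set is precisely the extension of [+nasal] in this inventory.

[+nasal]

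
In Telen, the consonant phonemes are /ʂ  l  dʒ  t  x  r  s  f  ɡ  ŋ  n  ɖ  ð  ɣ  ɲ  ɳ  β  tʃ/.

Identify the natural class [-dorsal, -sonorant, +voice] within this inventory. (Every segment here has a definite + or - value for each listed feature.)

The [-dorsal] segments are /ʂ, l, dʒ, t, r, s, f, n, ɖ, ð, ɳ, β, tʃ/.
Of those, [-sonorant] gives /ʂ, dʒ, t, s, f, ɖ, ð, β, tʃ/.
Intersecting with [+voice] leaves /dʒ, ɖ, ð, β/.

dʒ, ɖ, ð, β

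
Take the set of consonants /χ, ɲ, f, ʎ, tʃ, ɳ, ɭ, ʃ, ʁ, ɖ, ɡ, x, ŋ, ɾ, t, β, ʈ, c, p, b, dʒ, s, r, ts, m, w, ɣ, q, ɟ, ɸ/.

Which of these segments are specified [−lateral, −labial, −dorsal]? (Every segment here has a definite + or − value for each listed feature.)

Checking each segment against [−lateral], [−labial], [−dorsal]: /tʃ/ (voiceless postalveolar affricate), /ɳ/ (retroflex nasal), /ʃ/ (voiceless postalveolar fricative), /ɖ/ (voiced retroflex stop), /ɾ/ (alveolar tap), /t/ (voiceless alveolar stop), among others, satisfy every feature; every other segment in the inventory fails at least one.

tʃ, ɳ, ʃ, ɖ, ɾ, t, ʈ, dʒ, s, r, ts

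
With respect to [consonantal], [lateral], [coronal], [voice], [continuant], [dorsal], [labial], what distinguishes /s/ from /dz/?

The two segments share [+consonantal], [−lateral], [+coronal], [−dorsal], [−labial]. The only features from the list on which they differ: /s/ is [−voice] while /dz/ is [+voice]; /s/ is [+continuant] while /dz/ is [−continuant].

[voice], [continuant]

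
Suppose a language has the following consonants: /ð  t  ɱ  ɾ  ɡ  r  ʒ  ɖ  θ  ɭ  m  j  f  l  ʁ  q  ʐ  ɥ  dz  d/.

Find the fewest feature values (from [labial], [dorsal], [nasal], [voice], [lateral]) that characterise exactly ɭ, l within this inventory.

[+lateral]

The target set is precisely the extension of [+lateral] in this inventory.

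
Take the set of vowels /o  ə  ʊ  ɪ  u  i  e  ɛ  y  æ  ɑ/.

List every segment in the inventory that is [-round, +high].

ɪ, i

Checking each segment against [-round], [+high]: /ɪ/ (high front unrounded lax vowel), /i/ (high front unrounded tense vowel) satisfy every feature; every other segment in the inventory fails at least one.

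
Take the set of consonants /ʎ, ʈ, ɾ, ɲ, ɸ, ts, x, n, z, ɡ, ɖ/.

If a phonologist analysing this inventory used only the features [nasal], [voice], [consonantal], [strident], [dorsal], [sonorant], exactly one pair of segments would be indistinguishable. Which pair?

ɸ, ʈ

/ɸ/ (voiceless bilabial fricative) and /ʈ/ (voiceless retroflex stop) are both [−nasal], [−voice], [+consonantal], [−strident], [−dorsal], [−sonorant], so none of the listed features separates them. (They do differ in [continuant], [labial] and [coronal], which are not among the given features.) Every other pair in the inventory differs on at least one listed feature.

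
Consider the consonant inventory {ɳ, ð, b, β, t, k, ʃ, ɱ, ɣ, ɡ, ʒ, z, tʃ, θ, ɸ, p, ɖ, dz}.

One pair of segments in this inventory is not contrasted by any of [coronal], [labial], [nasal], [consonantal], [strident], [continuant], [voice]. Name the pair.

ʒ, z

Both /ʒ/ and /z/ are [+coronal], [−labial], [−nasal], [+consonantal], [+strident], [+continuant], [+voice]. Since the list omits [anterior] and [distributed] — which do distinguish the voiced postalveolar fricative from the voiced alveolar fricative — this pair collapses; all other pairs remain distinct.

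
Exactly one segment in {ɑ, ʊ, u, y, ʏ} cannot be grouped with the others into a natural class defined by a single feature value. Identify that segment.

ɑ

[round] (equivalently [high], [low]) groups all but one: /ʏ, u, y, ʊ/ share [+round] while /ɑ/ (low back unrounded vowel) alone is [-round]. Removing any other segment would not leave a single-feature class that excludes it.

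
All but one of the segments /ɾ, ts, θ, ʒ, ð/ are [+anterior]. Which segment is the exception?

/ð, θ, ts, ɾ/ are all [+anterior]; /ʒ/ (voiced postalveolar fricative) is [-anterior].

ʒ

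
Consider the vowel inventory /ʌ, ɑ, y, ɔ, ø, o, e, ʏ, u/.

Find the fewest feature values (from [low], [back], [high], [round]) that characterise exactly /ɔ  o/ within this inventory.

[−high, +back, +round]

Every target segment is [−high], [+back], [+round]; each remaining inventory member fails at least one of these. Each conjunct is needed — [+back, +round] alone would also admit /u/; [−high, +round] alone would also admit /ø/; [−high, +back] alone would also admit /ʌ, ɑ/ — and no other combination of two listed features has exactly this extension, so three is the minimum.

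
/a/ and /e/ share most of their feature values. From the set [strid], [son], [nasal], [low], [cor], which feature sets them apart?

[low]

/a/ (low unrounded vowel) and /e/ (mid front unrounded tense vowel) agree on [−strident], [+sonorant], [−nasal], [−coronal]. They differ on [low] (/a/ [+], /e/ [−]).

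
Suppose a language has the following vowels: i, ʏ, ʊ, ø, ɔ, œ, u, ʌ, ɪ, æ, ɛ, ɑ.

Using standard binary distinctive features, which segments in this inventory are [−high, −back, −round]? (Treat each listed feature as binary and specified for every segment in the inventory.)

First, the [−high] segments are /ø, ɔ, œ, ʌ, æ, ɛ, ɑ/.
Among these, [−back] gives /ø, œ, æ, ɛ/.
Of those, [−round] leaves /æ, ɛ/.

æ, ɛ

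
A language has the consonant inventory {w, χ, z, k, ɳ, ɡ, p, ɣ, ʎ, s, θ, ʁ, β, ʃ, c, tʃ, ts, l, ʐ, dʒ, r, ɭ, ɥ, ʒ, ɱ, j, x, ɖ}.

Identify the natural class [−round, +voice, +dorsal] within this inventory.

First, the [−round] segments are /χ, z, k, ɳ, ɡ, p, ɣ, ʎ, s, θ, ʁ, β, ʃ, c, tʃ, ts, l, ʐ, dʒ, r, ɭ, ʒ, ɱ, j, x, ɖ/.
Of those, [+voice] gives /z, ɳ, ɡ, ɣ, ʎ, ʁ, β, l, ʐ, dʒ, r, ɭ, ʒ, ɱ, j, ɖ/.
Then [+dorsal] leaves /ɡ, ɣ, ʎ, ʁ, j/.

ɡ, ɣ, ʎ, ʁ, j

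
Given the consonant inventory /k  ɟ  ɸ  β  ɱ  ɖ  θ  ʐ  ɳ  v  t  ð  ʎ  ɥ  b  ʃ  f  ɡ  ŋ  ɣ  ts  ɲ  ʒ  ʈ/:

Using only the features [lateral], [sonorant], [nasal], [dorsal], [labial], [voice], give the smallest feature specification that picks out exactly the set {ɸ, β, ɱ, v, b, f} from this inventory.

[+labial, −dorsal]

/ɸ, β, ɱ, v, b, f/ are all [+labial], [−dorsal], and no other segment in the inventory matches both values. Dropping any one of them over-generates: [−dorsal] alone would also admit /ɖ, θ, ʐ, ɳ, …/; [+labial] alone would also admit /ɥ/. No other single listed feature picks out exactly this set either, so fewer than two features will not do.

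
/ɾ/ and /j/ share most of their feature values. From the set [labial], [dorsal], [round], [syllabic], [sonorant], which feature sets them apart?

/ɾ/ (alveolar tap) and /j/ (palatal glide) agree on [−labial], [−round], [−syllabic], [+sonorant]. They differ on [dorsal] (/ɾ/ [−], /j/ [+]).

[dorsal]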